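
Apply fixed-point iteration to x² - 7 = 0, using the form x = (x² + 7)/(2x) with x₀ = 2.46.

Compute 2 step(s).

Equation: x² - 7 = 0
Fixed-point form: x = (x² + 7)/(2x)
x₀ = 2.46

x_1 = g(2.460000) = 2.652764
x_2 = g(2.652764) = 2.645761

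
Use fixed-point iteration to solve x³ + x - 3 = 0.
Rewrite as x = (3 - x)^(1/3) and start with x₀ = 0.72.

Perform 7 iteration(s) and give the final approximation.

Equation: x³ + x - 3 = 0
Fixed-point form: x = (3 - x)^(1/3)
x₀ = 0.72

x_1 = g(0.720000) = 1.316169
x_2 = g(1.316169) = 1.189687
x_3 = g(1.189687) = 1.218759
x_4 = g(1.218759) = 1.212200
x_5 = g(1.212200) = 1.213686
x_6 = g(1.213686) = 1.213350
x_7 = g(1.213350) = 1.213426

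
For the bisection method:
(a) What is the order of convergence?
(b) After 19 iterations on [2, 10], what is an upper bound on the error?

(a) Bisection has linear (order 1) convergence; the error is halved each step.

(b) Error bound = (b-a)/2^n = (10 - 2)/2^{19}
    = 8/2^{19}

(a) 1 (linear); (b) error ≤ 1.53e-05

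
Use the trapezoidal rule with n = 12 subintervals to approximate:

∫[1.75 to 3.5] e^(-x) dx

f(x) = e^(-x)
a = 1.75, b = 3.5, n = 12
h = (b - a)/n = 0.145833

Trapezoidal rule: (h/2)[f(x₀) + 2f(x₁) + 2f(x₂) + ... + f(xₙ)]

x_0 = 1.7500, f(x_0) = 0.173774, coefficient = 1
x_1 = 1.8958, f(x_1) = 0.150193, coefficient = 2
x_2 = 2.0417, f(x_2) = 0.129812, coefficient = 2
x_3 = 2.1875, f(x_3) = 0.112197, coefficient = 2
x_4 = 2.3333, f(x_4) = 0.096972, coefficient = 2
x_5 = 2.4792, f(x_5) = 0.083813, coefficient = 2
x_6 = 2.6250, f(x_6) = 0.072440, coefficient = 2
x_7 = 2.7708, f(x_7) = 0.062610, coefficient = 2
x_8 = 2.9167, f(x_8) = 0.054114, coefficient = 2
x_9 = 3.0625, f(x_9) = 0.046771, coefficient = 2
x_10 = 3.2083, f(x_10) = 0.040424, coefficient = 2
x_11 = 3.3542, f(x_11) = 0.034938, coefficient = 2
x_12 = 3.5000, f(x_12) = 0.030197, coefficient = 1

I ≈ (0.145833/2) × 1.972538 = 0.143831
Exact value: 0.143577
Error: 0.000254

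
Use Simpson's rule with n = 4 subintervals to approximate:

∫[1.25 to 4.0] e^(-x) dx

f(x) = e^(-x)
a = 1.25, b = 4.0, n = 4
h = (b - a)/n = 0.687500

Simpson's rule: (h/3)[f(x₀) + 4f(x₁) + 2f(x₂) + ... + f(xₙ)]

x_0 = 1.2500, f(x_0) = 0.286505, coefficient = 1
x_1 = 1.9375, f(x_1) = 0.144064, coefficient = 4
x_2 = 2.6250, f(x_2) = 0.072440, coefficient = 2
x_3 = 3.3125, f(x_3) = 0.036425, coefficient = 4
x_4 = 4.0000, f(x_4) = 0.018316, coefficient = 1

I ≈ (0.687500/3) × 1.171655 = 0.268504
Exact value: 0.268189
Error: 0.000315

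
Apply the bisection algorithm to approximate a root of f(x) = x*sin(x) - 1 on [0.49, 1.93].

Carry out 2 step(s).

f(x) = x*sin(x) - 1
Initial interval: [0.49, 1.93]

Iteration 1:
  c_1 = (0.490000 + 1.930000)/2 = 1.210000
  f(c_1) = f(1.210000) = 0.132095
  f(a) × f(c) < 0, new interval: [0.490000, 1.210000]
Iteration 2:
  c_2 = (0.490000 + 1.210000)/2 = 0.850000
  f(c_2) = f(0.850000) = -0.361412
  f(a) × f(c) ≥ 0, new interval: [0.850000, 1.210000]

After 2 iteration(s), the approximation is c_2 = 0.850000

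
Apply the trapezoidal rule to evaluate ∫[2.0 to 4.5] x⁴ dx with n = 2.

f(x) = x⁴
a = 2.0, b = 4.5, n = 2
h = (b - a)/n = 1.250000

Trapezoidal rule: (h/2)[f(x₀) + 2f(x₁) + 2f(x₂) + ... + f(xₙ)]

x_0 = 2.0000, f(x_0) = 16.000000, coefficient = 1
x_1 = 3.2500, f(x_1) = 111.566406, coefficient = 2
x_2 = 4.5000, f(x_2) = 410.062500, coefficient = 1

I ≈ (1.250000/2) × 649.195312 = 405.747070
Exact value: 362.656250
Error: 43.090820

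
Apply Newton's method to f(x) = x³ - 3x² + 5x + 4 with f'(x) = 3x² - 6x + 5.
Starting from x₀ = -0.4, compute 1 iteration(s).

f(x) = x³ - 3x² + 5x + 4
f'(x) = 3x² - 6x + 5
x₀ = -0.4

Newton-Raphson formula: x_{n+1} = x_n - f(x_n)/f'(x_n)

Iteration 1:
  f(-0.400000) = 1.456000
  f'(-0.400000) = 7.880000
  x_1 = -0.400000 - 1.456000/7.880000 = -0.584772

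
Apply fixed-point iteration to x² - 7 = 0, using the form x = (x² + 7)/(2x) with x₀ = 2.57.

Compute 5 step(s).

Equation: x² - 7 = 0
Fixed-point form: x = (x² + 7)/(2x)
x₀ = 2.57

x_1 = g(2.570000) = 2.646868
x_2 = g(2.646868) = 2.645752
x_3 = g(2.645752) = 2.645751
x_4 = g(2.645751) = 2.645751
x_5 = g(2.645751) = 2.645751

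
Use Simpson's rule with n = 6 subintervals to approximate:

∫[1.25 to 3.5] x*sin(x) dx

f(x) = x*sin(x)
a = 1.25, b = 3.5, n = 6
h = (b - a)/n = 0.375000

Simpson's rule: (h/3)[f(x₀) + 4f(x₁) + 2f(x₂) + ... + f(xₙ)]

x_0 = 1.2500, f(x_0) = 1.186231, coefficient = 1
x_1 = 1.6250, f(x_1) = 1.622613, coefficient = 4
x_2 = 2.0000, f(x_2) = 1.818595, coefficient = 2
x_3 = 2.3750, f(x_3) = 1.647502, coefficient = 4
x_4 = 2.7500, f(x_4) = 1.049568, coefficient = 2
x_5 = 3.1250, f(x_5) = 0.051850, coefficient = 4
x_6 = 3.5000, f(x_6) = -1.227741, coefficient = 1

I ≈ (0.375000/3) × 18.982675 = 2.372834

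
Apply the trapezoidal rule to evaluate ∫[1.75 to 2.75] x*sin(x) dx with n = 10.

f(x) = x*sin(x)
a = 1.75, b = 2.75, n = 10
h = (b - a)/n = 0.100000

Trapezoidal rule: (h/2)[f(x₀) + 2f(x₁) + 2f(x₂) + ... + f(xₙ)]

x_0 = 1.7500, f(x_0) = 1.721975, coefficient = 1
x_1 = 1.8500, f(x_1) = 1.778359, coefficient = 2
x_2 = 1.9500, f(x_2) = 1.811471, coefficient = 2
x_3 = 2.0500, f(x_3) = 1.819093, coefficient = 2
x_4 = 2.1500, f(x_4) = 1.799332, coefficient = 2
x_5 = 2.2500, f(x_5) = 1.750665, coefficient = 2
x_6 = 2.3500, f(x_6) = 1.671962, coefficient = 2
x_7 = 2.4500, f(x_7) = 1.562524, coefficient = 2
x_8 = 2.5500, f(x_8) = 1.422093, coefficient = 2
x_9 = 2.6500, f(x_9) = 1.250881, coefficient = 2
x_10 = 2.7500, f(x_10) = 1.049568, coefficient = 1

I ≈ (0.100000/2) × 32.504305 = 1.625215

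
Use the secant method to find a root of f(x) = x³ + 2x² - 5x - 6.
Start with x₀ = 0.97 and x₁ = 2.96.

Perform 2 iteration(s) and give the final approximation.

f(x) = x³ + 2x² - 5x - 6
x₀ = 0.97, x₁ = 2.96

Secant formula: x_{n+1} = x_n - f(x_n)(x_n - x_{n-1})/(f(x_n) - f(x_{n-1}))

Iteration 1:
  f(0.970000) = -8.055527
  f(2.960000) = 22.657536
  x_2 = 2.960000 - 22.657536×(2.960000 - 0.970000)/(22.657536 - (-8.055527))
       = 1.491944
Iteration 2:
  f(2.960000) = 22.657536
  f(1.491944) = -5.687013
  x_3 = 1.491944 - (-5.687013)×(1.491944 - 2.960000)/(-5.687013 - 22.657536)
       = 1.786493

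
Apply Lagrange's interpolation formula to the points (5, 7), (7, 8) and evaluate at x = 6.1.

Lagrange interpolation formula:
P(x) = Σ yᵢ × Lᵢ(x)
where Lᵢ(x) = Π_{j≠i} (x - xⱼ)/(xᵢ - xⱼ)

L_0(6.1) = (6.1 - 7)/(5 - 7) = 0.450000
L_1(6.1) = (6.1 - 5)/(7 - 5) = 0.550000

P(6.1) = 7×L_0(6.1) + 8×L_1(6.1)
P(6.1) = 7.550000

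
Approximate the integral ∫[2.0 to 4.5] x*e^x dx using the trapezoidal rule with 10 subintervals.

f(x) = x*e^x
a = 2.0, b = 4.5, n = 10
h = (b - a)/n = 0.250000

Trapezoidal rule: (h/2)[f(x₀) + 2f(x₁) + 2f(x₂) + ... + f(xₙ)]

x_0 = 2.0000, f(x_0) = 14.778112, coefficient = 1
x_1 = 2.2500, f(x_1) = 21.347406, coefficient = 2
x_2 = 2.5000, f(x_2) = 30.456235, coefficient = 2
x_3 = 2.7500, f(x_3) = 43.017238, coefficient = 2
x_4 = 3.0000, f(x_4) = 60.256611, coefficient = 2
x_5 = 3.2500, f(x_5) = 83.818605, coefficient = 2
x_6 = 3.5000, f(x_6) = 115.904082, coefficient = 2
x_7 = 3.7500, f(x_7) = 159.454058, coefficient = 2
x_8 = 4.0000, f(x_8) = 218.392600, coefficient = 2
x_9 = 4.2500, f(x_9) = 297.948002, coefficient = 2
x_10 = 4.5000, f(x_10) = 405.077091, coefficient = 1

I ≈ (0.250000/2) × 2481.044874 = 310.130609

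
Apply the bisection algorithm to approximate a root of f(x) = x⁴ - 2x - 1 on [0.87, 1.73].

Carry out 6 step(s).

f(x) = x⁴ - 2x - 1
Initial interval: [0.87, 1.73]

Iteration 1:
  c_1 = (0.870000 + 1.730000)/2 = 1.300000
  f(c_1) = f(1.300000) = -0.743900
  f(a) × f(c) ≥ 0, new interval: [1.300000, 1.730000]
Iteration 2:
  c_2 = (1.300000 + 1.730000)/2 = 1.515000
  f(c_2) = f(1.515000) = 1.238058
  f(a) × f(c) < 0, new interval: [1.300000, 1.515000]
Iteration 3:
  c_3 = (1.300000 + 1.515000)/2 = 1.407500
  f(c_3) = f(1.407500) = 0.109584
  f(a) × f(c) < 0, new interval: [1.300000, 1.407500]
Iteration 4:
  c_4 = (1.300000 + 1.407500)/2 = 1.353750
  f(c_4) = f(1.353750) = -0.348934
  f(a) × f(c) ≥ 0, new interval: [1.353750, 1.407500]
Iteration 5:
  c_5 = (1.353750 + 1.407500)/2 = 1.380625
  f(c_5) = f(1.380625) = -0.127936
  f(a) × f(c) ≥ 0, new interval: [1.380625, 1.407500]
Iteration 6:
  c_6 = (1.380625 + 1.407500)/2 = 1.394063
  f(c_6) = f(1.394063) = -0.011282
  f(a) × f(c) ≥ 0, new interval: [1.394063, 1.407500]

After 6 iteration(s), the approximation is c_6 = 1.394063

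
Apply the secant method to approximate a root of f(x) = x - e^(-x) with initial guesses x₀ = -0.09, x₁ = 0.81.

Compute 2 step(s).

f(x) = x - e^(-x)
x₀ = -0.09, x₁ = 0.81

Secant formula: x_{n+1} = x_n - f(x_n)(x_n - x_{n-1})/(f(x_n) - f(x_{n-1}))

Iteration 1:
  f(-0.090000) = -1.184174
  f(0.810000) = 0.365142
  x_2 = 0.810000 - 0.365142×(0.810000 - (-0.090000))/(0.365142 - (-1.184174))
       = 0.597889
Iteration 2:
  f(0.810000) = 0.365142
  f(0.597889) = 0.047917
  x_3 = 0.597889 - 0.047917×(0.597889 - 0.810000)/(0.047917 - 0.365142)
       = 0.565849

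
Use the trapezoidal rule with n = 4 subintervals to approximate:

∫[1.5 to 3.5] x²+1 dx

f(x) = x²+1
a = 1.5, b = 3.5, n = 4
h = (b - a)/n = 0.500000

Trapezoidal rule: (h/2)[f(x₀) + 2f(x₁) + 2f(x₂) + ... + f(xₙ)]

x_0 = 1.5000, f(x_0) = 3.250000, coefficient = 1
x_1 = 2.0000, f(x_1) = 5.000000, coefficient = 2
x_2 = 2.5000, f(x_2) = 7.250000, coefficient = 2
x_3 = 3.0000, f(x_3) = 10.000000, coefficient = 2
x_4 = 3.5000, f(x_4) = 13.250000, coefficient = 1

I ≈ (0.500000/2) × 61.000000 = 15.250000
Exact value: 15.166667
Error: 0.083333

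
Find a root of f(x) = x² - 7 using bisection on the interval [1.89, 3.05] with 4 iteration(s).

f(x) = x² - 7
Initial interval: [1.89, 3.05]

Iteration 1:
  c_1 = (1.890000 + 3.050000)/2 = 2.470000
  f(c_1) = f(2.470000) = -0.899100
  f(a) × f(c) ≥ 0, new interval: [2.470000, 3.050000]
Iteration 2:
  c_2 = (2.470000 + 3.050000)/2 = 2.760000
  f(c_2) = f(2.760000) = 0.617600
  f(a) × f(c) < 0, new interval: [2.470000, 2.760000]
Iteration 3:
  c_3 = (2.470000 + 2.760000)/2 = 2.615000
  f(c_3) = f(2.615000) = -0.161775
  f(a) × f(c) ≥ 0, new interval: [2.615000, 2.760000]
Iteration 4:
  c_4 = (2.615000 + 2.760000)/2 = 2.687500
  f(c_4) = f(2.687500) = 0.222656
  f(a) × f(c) < 0, new interval: [2.615000, 2.687500]

After 4 iteration(s), the approximation is c_4 = 2.687500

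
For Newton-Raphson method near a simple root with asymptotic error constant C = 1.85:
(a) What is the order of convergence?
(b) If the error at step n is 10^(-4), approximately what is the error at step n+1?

(a) Newton-Raphson has quadratic (order 2) convergence near simple roots.
    This means |e_{n+1}| ≈ C|e_n|².

(b) With |e_n| = 10^(-4) and C = 1.85:
    |e_{n+1}| ≈ 1.85 × (10^(-4))² = 1.85 × 10^(-8)

(a) 2 (quadratic); (b) |e_{n+1}| ≈ 1.850e-08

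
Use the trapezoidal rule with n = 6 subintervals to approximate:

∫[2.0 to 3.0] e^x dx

f(x) = e^x
a = 2.0, b = 3.0, n = 6
h = (b - a)/n = 0.166667

Trapezoidal rule: (h/2)[f(x₀) + 2f(x₁) + 2f(x₂) + ... + f(xₙ)]

x_0 = 2.0000, f(x_0) = 7.389056, coefficient = 1
x_1 = 2.1667, f(x_1) = 8.729138, coefficient = 2
x_2 = 2.3333, f(x_2) = 10.312259, coefficient = 2
x_3 = 2.5000, f(x_3) = 12.182494, coefficient = 2
x_4 = 2.6667, f(x_4) = 14.391916, coefficient = 2
x_5 = 2.8333, f(x_5) = 17.002040, coefficient = 2
x_6 = 3.0000, f(x_6) = 20.085537, coefficient = 1

I ≈ (0.166667/2) × 152.710287 = 12.725857
Exact value: 12.696481
Error: 0.029376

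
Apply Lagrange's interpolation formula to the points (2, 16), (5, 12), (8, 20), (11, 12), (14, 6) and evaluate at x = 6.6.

Lagrange interpolation formula:
P(x) = Σ yᵢ × Lᵢ(x)
where Lᵢ(x) = Π_{j≠i} (x - xⱼ)/(xᵢ - xⱼ)

L_0(6.6) = (6.6 - 5)/(2 - 5) × (6.6 - 8)/(2 - 8) × (6.6 - 11)/(2 - 11) × (6.6 - 14)/(2 - 14) = -0.037518
L_1(6.6) = (6.6 - 2)/(5 - 2) × (6.6 - 8)/(5 - 8) × (6.6 - 11)/(5 - 11) × (6.6 - 14)/(5 - 14) = 0.431453
L_2(6.6) = (6.6 - 2)/(8 - 2) × (6.6 - 5)/(8 - 5) × (6.6 - 11)/(8 - 11) × (6.6 - 14)/(8 - 14) = 0.739635
L_3(6.6) = (6.6 - 2)/(11 - 2) × (6.6 - 5)/(11 - 5) × (6.6 - 8)/(11 - 8) × (6.6 - 14)/(11 - 14) = -0.156892
L_4(6.6) = (6.6 - 2)/(14 - 2) × (6.6 - 5)/(14 - 5) × (6.6 - 8)/(14 - 8) × (6.6 - 11)/(14 - 11) = 0.023322

P(6.6) = 16×L_0(6.6) + 12×L_1(6.6) + 20×L_2(6.6) + 12×L_3(6.6) + 6×L_4(6.6)
P(6.6) = 17.627075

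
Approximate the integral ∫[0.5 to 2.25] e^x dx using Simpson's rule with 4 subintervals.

f(x) = e^x
a = 0.5, b = 2.25, n = 4
h = (b - a)/n = 0.437500

Simpson's rule: (h/3)[f(x₀) + 4f(x₁) + 2f(x₂) + ... + f(xₙ)]

x_0 = 0.5000, f(x_0) = 1.648721, coefficient = 1
x_1 = 0.9375, f(x_1) = 2.553589, coefficient = 4
x_2 = 1.3750, f(x_2) = 3.955077, coefficient = 2
x_3 = 1.8125, f(x_3) = 6.125743, coefficient = 4
x_4 = 2.2500, f(x_4) = 9.487736, coefficient = 1

I ≈ (0.437500/3) × 53.763939 = 7.840574
Exact value: 7.839015
Error: 0.001560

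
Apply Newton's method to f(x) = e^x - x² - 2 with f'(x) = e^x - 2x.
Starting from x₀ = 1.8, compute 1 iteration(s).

f(x) = e^x - x² - 2
f'(x) = e^x - 2x
x₀ = 1.8

Newton-Raphson formula: x_{n+1} = x_n - f(x_n)/f'(x_n)

Iteration 1:
  f(1.800000) = 0.809647
  f'(1.800000) = 2.449647
  x_1 = 1.800000 - 0.809647/2.449647 = 1.469484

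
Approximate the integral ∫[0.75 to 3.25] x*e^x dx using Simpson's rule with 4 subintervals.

f(x) = x*e^x
a = 0.75, b = 3.25, n = 4
h = (b - a)/n = 0.625000

Simpson's rule: (h/3)[f(x₀) + 4f(x₁) + 2f(x₂) + ... + f(xₙ)]

x_0 = 0.7500, f(x_0) = 1.587750, coefficient = 1
x_1 = 1.3750, f(x_1) = 5.438230, coefficient = 4
x_2 = 2.0000, f(x_2) = 14.778112, coefficient = 2
x_3 = 2.6250, f(x_3) = 36.237007, coefficient = 4
x_4 = 3.2500, f(x_4) = 83.818605, coefficient = 1

I ≈ (0.625000/3) × 281.663530 = 58.679902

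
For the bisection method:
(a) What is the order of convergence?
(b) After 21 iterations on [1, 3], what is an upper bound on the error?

(a) Bisection has linear (order 1) convergence; the error is halved each step.

(b) Error bound = (b-a)/2^n = (3 - 1)/2^{21}
    = 2/2^{21}

(a) 1 (linear); (b) error ≤ 9.54e-07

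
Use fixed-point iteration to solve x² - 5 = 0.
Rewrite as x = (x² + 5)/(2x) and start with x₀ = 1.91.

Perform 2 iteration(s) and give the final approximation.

Equation: x² - 5 = 0
Fixed-point form: x = (x² + 5)/(2x)
x₀ = 1.91

x_1 = g(1.910000) = 2.263901
x_2 = g(2.263901) = 2.236239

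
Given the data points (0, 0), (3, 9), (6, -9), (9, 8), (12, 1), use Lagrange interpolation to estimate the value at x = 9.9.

Lagrange interpolation formula:
P(x) = Σ yᵢ × Lᵢ(x)
where Lᵢ(x) = Π_{j≠i} (x - xⱼ)/(xᵢ - xⱼ)

L_0(9.9) = (9.9 - 3)/(0 - 3) × (9.9 - 6)/(0 - 6) × (9.9 - 9)/(0 - 9) × (9.9 - 12)/(0 - 12) = -0.026163
L_1(9.9) = (9.9 - 0)/(3 - 0) × (9.9 - 6)/(3 - 6) × (9.9 - 9)/(3 - 9) × (9.9 - 12)/(3 - 12) = 0.150150
L_2(9.9) = (9.9 - 0)/(6 - 0) × (9.9 - 3)/(6 - 3) × (9.9 - 9)/(6 - 9) × (9.9 - 12)/(6 - 12) = -0.398475
L_3(9.9) = (9.9 - 0)/(9 - 0) × (9.9 - 3)/(9 - 3) × (9.9 - 6)/(9 - 6) × (9.9 - 12)/(9 - 12) = 1.151150
L_4(9.9) = (9.9 - 0)/(12 - 0) × (9.9 - 3)/(12 - 3) × (9.9 - 6)/(12 - 6) × (9.9 - 9)/(12 - 9) = 0.123338

P(9.9) = 0×L_0(9.9) + 9×L_1(9.9) + (-9)×L_2(9.9) + 8×L_3(9.9) + 1×L_4(9.9)
P(9.9) = 14.270163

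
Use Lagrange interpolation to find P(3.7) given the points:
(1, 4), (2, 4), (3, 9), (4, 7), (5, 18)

Lagrange interpolation formula:
P(x) = Σ yᵢ × Lᵢ(x)
where Lᵢ(x) = Π_{j≠i} (x - xⱼ)/(xᵢ - xⱼ)

L_0(3.7) = (3.7 - 2)/(1 - 2) × (3.7 - 3)/(1 - 3) × (3.7 - 4)/(1 - 4) × (3.7 - 5)/(1 - 5) = 0.019337
L_1(3.7) = (3.7 - 1)/(2 - 1) × (3.7 - 3)/(2 - 3) × (3.7 - 4)/(2 - 4) × (3.7 - 5)/(2 - 5) = -0.122850
L_2(3.7) = (3.7 - 1)/(3 - 1) × (3.7 - 2)/(3 - 2) × (3.7 - 4)/(3 - 4) × (3.7 - 5)/(3 - 5) = 0.447525
L_3(3.7) = (3.7 - 1)/(4 - 1) × (3.7 - 2)/(4 - 2) × (3.7 - 3)/(4 - 3) × (3.7 - 5)/(4 - 5) = 0.696150
L_4(3.7) = (3.7 - 1)/(5 - 1) × (3.7 - 2)/(5 - 2) × (3.7 - 3)/(5 - 3) × (3.7 - 4)/(5 - 4) = -0.040162

P(3.7) = 4×L_0(3.7) + 4×L_1(3.7) + 9×L_2(3.7) + 7×L_3(3.7) + 18×L_4(3.7)
P(3.7) = 7.763800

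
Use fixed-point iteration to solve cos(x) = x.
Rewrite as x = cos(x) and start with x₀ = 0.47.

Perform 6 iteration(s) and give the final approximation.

Equation: cos(x) = x
Fixed-point form: x = cos(x)
x₀ = 0.47

x_1 = g(0.470000) = 0.891568
x_2 = g(0.891568) = 0.628193
x_3 = g(0.628193) = 0.809091
x_4 = g(0.809091) = 0.690157
x_5 = g(0.690157) = 0.771146
x_6 = g(0.771146) = 0.717112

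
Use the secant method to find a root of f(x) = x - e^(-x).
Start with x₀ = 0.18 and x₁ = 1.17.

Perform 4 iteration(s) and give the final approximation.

f(x) = x - e^(-x)
x₀ = 0.18, x₁ = 1.17

Secant formula: x_{n+1} = x_n - f(x_n)(x_n - x_{n-1})/(f(x_n) - f(x_{n-1}))

Iteration 1:
  f(0.180000) = -0.655270
  f(1.170000) = 0.859633
  x_2 = 1.170000 - 0.859633×(1.170000 - 0.180000)/(0.859633 - (-0.655270))
       = 0.608224
Iteration 2:
  f(1.170000) = 0.859633
  f(0.608224) = 0.063907
  x_3 = 0.608224 - 0.063907×(0.608224 - 1.170000)/(0.063907 - 0.859633)
       = 0.563106
Iteration 3:
  f(0.608224) = 0.063907
  f(0.563106) = -0.006332
  x_4 = 0.563106 - (-0.006332)×(0.563106 - 0.608224)/(-0.006332 - 0.063907)
       = 0.567173
Iteration 4:
  f(0.563106) = -0.006332
  f(0.567173) = 0.000047
  x_5 = 0.567173 - 0.000047×(0.567173 - 0.563106)/(0.000047 - (-0.006332))
       = 0.567143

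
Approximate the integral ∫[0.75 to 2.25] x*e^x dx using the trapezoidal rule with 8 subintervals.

f(x) = x*e^x
a = 0.75, b = 2.25, n = 8
h = (b - a)/n = 0.187500

Trapezoidal rule: (h/2)[f(x₀) + 2f(x₁) + 2f(x₂) + ... + f(xₙ)]

x_0 = 0.7500, f(x_0) = 1.587750, coefficient = 1
x_1 = 0.9375, f(x_1) = 2.393990, coefficient = 2
x_2 = 1.1250, f(x_2) = 3.465244, coefficient = 2
x_3 = 1.3125, f(x_3) = 4.876529, coefficient = 2
x_4 = 1.5000, f(x_4) = 6.722534, coefficient = 2
x_5 = 1.6875, f(x_5) = 9.122539, coefficient = 2
x_6 = 1.8750, f(x_6) = 12.226536, coefficient = 2
x_7 = 2.0625, f(x_7) = 16.222819, coefficient = 2
x_8 = 2.2500, f(x_8) = 21.347406, coefficient = 1

I ≈ (0.187500/2) × 132.995537 = 12.468332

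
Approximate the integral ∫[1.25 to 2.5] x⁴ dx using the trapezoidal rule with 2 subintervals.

f(x) = x⁴
a = 1.25, b = 2.5, n = 2
h = (b - a)/n = 0.625000

Trapezoidal rule: (h/2)[f(x₀) + 2f(x₁) + 2f(x₂) + ... + f(xₙ)]

x_0 = 1.2500, f(x_0) = 2.441406, coefficient = 1
x_1 = 1.8750, f(x_1) = 12.359619, coefficient = 2
x_2 = 2.5000, f(x_2) = 39.062500, coefficient = 1

I ≈ (0.625000/2) × 66.223145 = 20.694733
Exact value: 18.920898
Error: 1.773834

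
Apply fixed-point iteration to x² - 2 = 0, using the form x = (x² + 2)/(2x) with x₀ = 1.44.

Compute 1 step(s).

Equation: x² - 2 = 0
Fixed-point form: x = (x² + 2)/(2x)
x₀ = 1.44

x_1 = g(1.440000) = 1.414444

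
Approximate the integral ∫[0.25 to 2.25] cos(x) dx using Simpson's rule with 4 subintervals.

f(x) = cos(x)
a = 0.25, b = 2.25, n = 4
h = (b - a)/n = 0.500000

Simpson's rule: (h/3)[f(x₀) + 4f(x₁) + 2f(x₂) + ... + f(xₙ)]

x_0 = 0.2500, f(x_0) = 0.968912, coefficient = 1
x_1 = 0.7500, f(x_1) = 0.731689, coefficient = 4
x_2 = 1.2500, f(x_2) = 0.315322, coefficient = 2
x_3 = 1.7500, f(x_3) = -0.178246, coefficient = 4
x_4 = 2.2500, f(x_4) = -0.628174, coefficient = 1

I ≈ (0.500000/3) × 3.185155 = 0.530859
Exact value: 0.530669
Error: 0.000190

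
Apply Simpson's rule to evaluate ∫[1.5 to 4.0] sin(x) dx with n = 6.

f(x) = sin(x)
a = 1.5, b = 4.0, n = 6
h = (b - a)/n = 0.416667

Simpson's rule: (h/3)[f(x₀) + 4f(x₁) + 2f(x₂) + ... + f(xₙ)]

x_0 = 1.5000, f(x_0) = 0.997495, coefficient = 1
x_1 = 1.9167, f(x_1) = 0.940781, coefficient = 4
x_2 = 2.3333, f(x_2) = 0.723086, coefficient = 2
x_3 = 2.7500, f(x_3) = 0.381661, coefficient = 4
x_4 = 3.1667, f(x_4) = -0.025071, coefficient = 2
x_5 = 3.5833, f(x_5) = -0.427514, coefficient = 4
x_6 = 4.0000, f(x_6) = -0.756802, coefficient = 1

I ≈ (0.416667/3) × 5.216434 = 0.724505
Exact value: 0.724381
Error: 0.000124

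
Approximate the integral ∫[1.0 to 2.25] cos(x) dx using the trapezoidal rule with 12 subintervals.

f(x) = cos(x)
a = 1.0, b = 2.25, n = 12
h = (b - a)/n = 0.104167

Trapezoidal rule: (h/2)[f(x₀) + 2f(x₁) + 2f(x₂) + ... + f(xₙ)]

x_0 = 1.0000, f(x_0) = 0.540302, coefficient = 1
x_1 = 1.1042, f(x_1) = 0.449879, coefficient = 2
x_2 = 1.2083, f(x_2) = 0.354578, coefficient = 2
x_3 = 1.3125, f(x_3) = 0.255434, coefficient = 2
x_4 = 1.4167, f(x_4) = 0.153520, coefficient = 2
x_5 = 1.5208, f(x_5) = 0.049942, coefficient = 2
x_6 = 1.6250, f(x_6) = -0.054177, coefficient = 2
x_7 = 1.7292, f(x_7) = -0.157709, coefficient = 2
x_8 = 1.8333, f(x_8) = -0.259531, coefficient = 2
x_9 = 1.9375, f(x_9) = -0.358540, coefficient = 2
x_10 = 2.0417, f(x_10) = -0.453662, coefficient = 2
x_11 = 2.1458, f(x_11) = -0.543866, coefficient = 2
x_12 = 2.2500, f(x_12) = -0.628174, coefficient = 1

I ≈ (0.104167/2) × -1.216137 = -0.063340
Exact value: -0.063398
Error: 0.000057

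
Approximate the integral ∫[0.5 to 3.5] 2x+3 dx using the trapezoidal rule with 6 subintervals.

f(x) = 2x+3
a = 0.5, b = 3.5, n = 6
h = (b - a)/n = 0.500000

Trapezoidal rule: (h/2)[f(x₀) + 2f(x₁) + 2f(x₂) + ... + f(xₙ)]

x_0 = 0.5000, f(x_0) = 4.000000, coefficient = 1
x_1 = 1.0000, f(x_1) = 5.000000, coefficient = 2
x_2 = 1.5000, f(x_2) = 6.000000, coefficient = 2
x_3 = 2.0000, f(x_3) = 7.000000, coefficient = 2
x_4 = 2.5000, f(x_4) = 8.000000, coefficient = 2
x_5 = 3.0000, f(x_5) = 9.000000, coefficient = 2
x_6 = 3.5000, f(x_6) = 10.000000, coefficient = 1

I ≈ (0.500000/2) × 84.000000 = 21.000000
Exact value: 21.000000
Error: 0.000000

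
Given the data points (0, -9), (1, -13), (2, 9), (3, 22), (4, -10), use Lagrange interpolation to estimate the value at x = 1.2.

Lagrange interpolation formula:
P(x) = Σ yᵢ × Lᵢ(x)
where Lᵢ(x) = Π_{j≠i} (x - xⱼ)/(xᵢ - xⱼ)

L_0(1.2) = (1.2 - 1)/(0 - 1) × (1.2 - 2)/(0 - 2) × (1.2 - 3)/(0 - 3) × (1.2 - 4)/(0 - 4) = -0.033600
L_1(1.2) = (1.2 - 0)/(1 - 0) × (1.2 - 2)/(1 - 2) × (1.2 - 3)/(1 - 3) × (1.2 - 4)/(1 - 4) = 0.806400
L_2(1.2) = (1.2 - 0)/(2 - 0) × (1.2 - 1)/(2 - 1) × (1.2 - 3)/(2 - 3) × (1.2 - 4)/(2 - 4) = 0.302400
L_3(1.2) = (1.2 - 0)/(3 - 0) × (1.2 - 1)/(3 - 1) × (1.2 - 2)/(3 - 2) × (1.2 - 4)/(3 - 4) = -0.089600
L_4(1.2) = (1.2 - 0)/(4 - 0) × (1.2 - 1)/(4 - 1) × (1.2 - 2)/(4 - 2) × (1.2 - 3)/(4 - 3) = 0.014400

P(1.2) = (-9)×L_0(1.2) + (-13)×L_1(1.2) + 9×L_2(1.2) + 22×L_3(1.2) + (-10)×L_4(1.2)
P(1.2) = -9.574400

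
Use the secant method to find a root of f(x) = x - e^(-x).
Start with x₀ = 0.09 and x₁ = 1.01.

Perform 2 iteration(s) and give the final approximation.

f(x) = x - e^(-x)
x₀ = 0.09, x₁ = 1.01

Secant formula: x_{n+1} = x_n - f(x_n)(x_n - x_{n-1})/(f(x_n) - f(x_{n-1}))

Iteration 1:
  f(0.090000) = -0.823931
  f(1.010000) = 0.645781
  x_2 = 1.010000 - 0.645781×(1.010000 - 0.090000)/(0.645781 - (-0.823931))
       = 0.605759
Iteration 2:
  f(1.010000) = 0.645781
  f(0.605759) = 0.060098
  x_3 = 0.605759 - 0.060098×(0.605759 - 1.010000)/(0.060098 - 0.645781)
       = 0.564278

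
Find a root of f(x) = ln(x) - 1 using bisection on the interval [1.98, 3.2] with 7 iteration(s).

f(x) = ln(x) - 1
Initial interval: [1.98, 3.2]

Iteration 1:
  c_1 = (1.980000 + 3.200000)/2 = 2.590000
  f(c_1) = f(2.590000) = -0.048342
  f(a) × f(c) ≥ 0, new interval: [2.590000, 3.200000]
Iteration 2:
  c_2 = (2.590000 + 3.200000)/2 = 2.895000
  f(c_2) = f(2.895000) = 0.062985
  f(a) × f(c) < 0, new interval: [2.590000, 2.895000]
Iteration 3:
  c_3 = (2.590000 + 2.895000)/2 = 2.742500
  f(c_3) = f(2.742500) = 0.008870
  f(a) × f(c) < 0, new interval: [2.590000, 2.742500]
Iteration 4:
  c_4 = (2.590000 + 2.742500)/2 = 2.666250
  f(c_4) = f(2.666250) = -0.019327
  f(a) × f(c) ≥ 0, new interval: [2.666250, 2.742500]
Iteration 5:
  c_5 = (2.666250 + 2.742500)/2 = 2.704375
  f(c_5) = f(2.704375) = -0.005129
  f(a) × f(c) ≥ 0, new interval: [2.704375, 2.742500]
Iteration 6:
  c_6 = (2.704375 + 2.742500)/2 = 2.723437
  f(c_6) = f(2.723437) = 0.001895
  f(a) × f(c) < 0, new interval: [2.704375, 2.723437]
Iteration 7:
  c_7 = (2.704375 + 2.723437)/2 = 2.713906
  f(c_7) = f(2.713906) = -0.001611
  f(a) × f(c) ≥ 0, new interval: [2.713906, 2.723437]

After 7 iteration(s), the approximation is c_7 = 2.713906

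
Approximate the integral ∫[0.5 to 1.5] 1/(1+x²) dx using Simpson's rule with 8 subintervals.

f(x) = 1/(1+x²)
a = 0.5, b = 1.5, n = 8
h = (b - a)/n = 0.125000

Simpson's rule: (h/3)[f(x₀) + 4f(x₁) + 2f(x₂) + ... + f(xₙ)]

x_0 = 0.5000, f(x_0) = 0.800000, coefficient = 1
x_1 = 0.6250, f(x_1) = 0.719101, coefficient = 4
x_2 = 0.7500, f(x_2) = 0.640000, coefficient = 2
x_3 = 0.8750, f(x_3) = 0.566372, coefficient = 4
x_4 = 1.0000, f(x_4) = 0.500000, coefficient = 2
x_5 = 1.1250, f(x_5) = 0.441379, coefficient = 4
x_6 = 1.2500, f(x_6) = 0.390244, coefficient = 2
x_7 = 1.3750, f(x_7) = 0.345946, coefficient = 4
x_8 = 1.5000, f(x_8) = 0.307692, coefficient = 1

I ≈ (0.125000/3) × 12.459372 = 0.519141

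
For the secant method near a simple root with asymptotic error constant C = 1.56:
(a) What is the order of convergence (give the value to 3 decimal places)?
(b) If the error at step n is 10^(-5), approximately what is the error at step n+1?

(a) Secant method has superlinear convergence with order φ = (1+√5)/2 ≈ 1.618.
    This means |e_{n+1}| ≈ C|e_n|^1.618.

(b) With |e_n| = 10^(-5) and C = 1.56:
    |e_{n+1}| ≈ 1.56 × (10^(-5))^1.618 = 1.56 × 10^(-8.09)

(a) ≈ 1.618 (golden ratio); (b) |e_{n+1}| ≈ 1.268e-08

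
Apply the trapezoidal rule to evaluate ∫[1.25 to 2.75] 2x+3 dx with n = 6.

f(x) = 2x+3
a = 1.25, b = 2.75, n = 6
h = (b - a)/n = 0.250000

Trapezoidal rule: (h/2)[f(x₀) + 2f(x₁) + 2f(x₂) + ... + f(xₙ)]

x_0 = 1.2500, f(x_0) = 5.500000, coefficient = 1
x_1 = 1.5000, f(x_1) = 6.000000, coefficient = 2
x_2 = 1.7500, f(x_2) = 6.500000, coefficient = 2
x_3 = 2.0000, f(x_3) = 7.000000, coefficient = 2
x_4 = 2.2500, f(x_4) = 7.500000, coefficient = 2
x_5 = 2.5000, f(x_5) = 8.000000, coefficient = 2
x_6 = 2.7500, f(x_6) = 8.500000, coefficient = 1

I ≈ (0.250000/2) × 84.000000 = 10.500000
Exact value: 10.500000
Error: 0.000000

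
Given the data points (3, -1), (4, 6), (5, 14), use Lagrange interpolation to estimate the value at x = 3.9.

Lagrange interpolation formula:
P(x) = Σ yᵢ × Lᵢ(x)
where Lᵢ(x) = Π_{j≠i} (x - xⱼ)/(xᵢ - xⱼ)

L_0(3.9) = (3.9 - 4)/(3 - 4) × (3.9 - 5)/(3 - 5) = 0.055000
L_1(3.9) = (3.9 - 3)/(4 - 3) × (3.9 - 5)/(4 - 5) = 0.990000
L_2(3.9) = (3.9 - 3)/(5 - 3) × (3.9 - 4)/(5 - 4) = -0.045000

P(3.9) = (-1)×L_0(3.9) + 6×L_1(3.9) + 14×L_2(3.9)
P(3.9) = 5.255000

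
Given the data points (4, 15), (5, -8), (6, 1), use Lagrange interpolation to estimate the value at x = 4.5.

Lagrange interpolation formula:
P(x) = Σ yᵢ × Lᵢ(x)
where Lᵢ(x) = Π_{j≠i} (x - xⱼ)/(xᵢ - xⱼ)

L_0(4.5) = (4.5 - 5)/(4 - 5) × (4.5 - 6)/(4 - 6) = 0.375000
L_1(4.5) = (4.5 - 4)/(5 - 4) × (4.5 - 6)/(5 - 6) = 0.750000
L_2(4.5) = (4.5 - 4)/(6 - 4) × (4.5 - 5)/(6 - 5) = -0.125000

P(4.5) = 15×L_0(4.5) + (-8)×L_1(4.5) + 1×L_2(4.5)
P(4.5) = -0.500000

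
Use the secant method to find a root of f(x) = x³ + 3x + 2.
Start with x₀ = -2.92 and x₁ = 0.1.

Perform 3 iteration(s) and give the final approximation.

f(x) = x³ + 3x + 2
x₀ = -2.92, x₁ = 0.1

Secant formula: x_{n+1} = x_n - f(x_n)(x_n - x_{n-1})/(f(x_n) - f(x_{n-1}))

Iteration 1:
  f(-2.920000) = -31.657088
  f(0.100000) = 2.301000
  x_2 = 0.100000 - 2.301000×(0.100000 - (-2.920000))/(2.301000 - (-31.657088))
       = -0.104635
Iteration 2:
  f(0.100000) = 2.301000
  f(-0.104635) = 1.684949
  x_3 = -0.104635 - 1.684949×(-0.104635 - 0.100000)/(1.684949 - 2.301000)
       = -0.664329
Iteration 3:
  f(-0.104635) = 1.684949
  f(-0.664329) = -0.286176
  x_4 = -0.664329 - (-0.286176)×(-0.664329 - (-0.104635))/(-0.286176 - 1.684949)
       = -0.583070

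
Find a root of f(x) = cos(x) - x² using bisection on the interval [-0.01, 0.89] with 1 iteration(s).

f(x) = cos(x) - x²
Initial interval: [-0.01, 0.89]

Iteration 1:
  c_1 = (-0.010000 + 0.890000)/2 = 0.440000
  f(c_1) = f(0.440000) = 0.711152
  f(a) × f(c) ≥ 0, new interval: [0.440000, 0.890000]

After 1 iteration(s), the approximation is c_1 = 0.440000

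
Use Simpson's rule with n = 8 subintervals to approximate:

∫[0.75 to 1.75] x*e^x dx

f(x) = x*e^x
a = 0.75, b = 1.75, n = 8
h = (b - a)/n = 0.125000

Simpson's rule: (h/3)[f(x₀) + 4f(x₁) + 2f(x₂) + ... + f(xₙ)]

x_0 = 0.7500, f(x_0) = 1.587750, coefficient = 1
x_1 = 0.8750, f(x_1) = 2.099016, coefficient = 4
x_2 = 1.0000, f(x_2) = 2.718282, coefficient = 2
x_3 = 1.1250, f(x_3) = 3.465244, coefficient = 4
x_4 = 1.2500, f(x_4) = 4.362929, coefficient = 2
x_5 = 1.3750, f(x_5) = 5.438230, coefficient = 4
x_6 = 1.5000, f(x_6) = 6.722534, coefficient = 2
x_7 = 1.6250, f(x_7) = 8.252431, coefficient = 4
x_8 = 1.7500, f(x_8) = 10.070555, coefficient = 1

I ≈ (0.125000/3) × 116.285478 = 4.845228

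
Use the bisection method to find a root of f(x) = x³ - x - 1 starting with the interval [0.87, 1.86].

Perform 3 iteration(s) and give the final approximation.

f(x) = x³ - x - 1
Initial interval: [0.87, 1.86]

Iteration 1:
  c_1 = (0.870000 + 1.860000)/2 = 1.365000
  f(c_1) = f(1.365000) = 0.178302
  f(a) × f(c) < 0, new interval: [0.870000, 1.365000]
Iteration 2:
  c_2 = (0.870000 + 1.365000)/2 = 1.117500
  f(c_2) = f(1.117500) = -0.721959
  f(a) × f(c) ≥ 0, new interval: [1.117500, 1.365000]
Iteration 3:
  c_3 = (1.117500 + 1.365000)/2 = 1.241250
  f(c_3) = f(1.241250) = -0.328854
  f(a) × f(c) ≥ 0, new interval: [1.241250, 1.365000]

After 3 iteration(s), the approximation is c_3 = 1.241250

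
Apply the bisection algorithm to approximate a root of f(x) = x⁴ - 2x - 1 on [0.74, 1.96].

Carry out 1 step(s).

f(x) = x⁴ - 2x - 1
Initial interval: [0.74, 1.96]

Iteration 1:
  c_1 = (0.740000 + 1.960000)/2 = 1.350000
  f(c_1) = f(1.350000) = -0.378494
  f(a) × f(c) ≥ 0, new interval: [1.350000, 1.960000]

After 1 iteration(s), the approximation is c_1 = 1.350000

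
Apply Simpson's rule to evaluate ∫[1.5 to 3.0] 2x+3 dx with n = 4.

f(x) = 2x+3
a = 1.5, b = 3.0, n = 4
h = (b - a)/n = 0.375000

Simpson's rule: (h/3)[f(x₀) + 4f(x₁) + 2f(x₂) + ... + f(xₙ)]

x_0 = 1.5000, f(x_0) = 6.000000, coefficient = 1
x_1 = 1.8750, f(x_1) = 6.750000, coefficient = 4
x_2 = 2.2500, f(x_2) = 7.500000, coefficient = 2
x_3 = 2.6250, f(x_3) = 8.250000, coefficient = 4
x_4 = 3.0000, f(x_4) = 9.000000, coefficient = 1

I ≈ (0.375000/3) × 90.000000 = 11.250000
Exact value: 11.250000
Error: 0.000000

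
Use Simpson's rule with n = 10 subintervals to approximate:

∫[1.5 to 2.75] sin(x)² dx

f(x) = sin(x)²
a = 1.5, b = 2.75, n = 10
h = (b - a)/n = 0.125000

Simpson's rule: (h/3)[f(x₀) + 4f(x₁) + 2f(x₂) + ... + f(xₙ)]

x_0 = 1.5000, f(x_0) = 0.994996, coefficient = 1
x_1 = 1.6250, f(x_1) = 0.997065, coefficient = 4
x_2 = 1.7500, f(x_2) = 0.968228, coefficient = 2
x_3 = 1.8750, f(x_3) = 0.910280, coefficient = 4
x_4 = 2.0000, f(x_4) = 0.826822, coefficient = 2
x_5 = 2.1250, f(x_5) = 0.723044, coefficient = 4
x_6 = 2.2500, f(x_6) = 0.605398, coefficient = 2
x_7 = 2.3750, f(x_7) = 0.481199, coefficient = 4
x_8 = 2.5000, f(x_8) = 0.358169, coefficient = 2
x_9 = 2.6250, f(x_9) = 0.243957, coefficient = 4
x_10 = 2.7500, f(x_10) = 0.145665, coefficient = 1

I ≈ (0.125000/3) × 20.080073 = 0.836670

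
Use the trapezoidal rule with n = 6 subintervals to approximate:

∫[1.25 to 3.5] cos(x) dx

f(x) = cos(x)
a = 1.25, b = 3.5, n = 6
h = (b - a)/n = 0.375000

Trapezoidal rule: (h/2)[f(x₀) + 2f(x₁) + 2f(x₂) + ... + f(xₙ)]

x_0 = 1.2500, f(x_0) = 0.315322, coefficient = 1
x_1 = 1.6250, f(x_1) = -0.054177, coefficient = 2
x_2 = 2.0000, f(x_2) = -0.416147, coefficient = 2
x_3 = 2.3750, f(x_3) = -0.720278, coefficient = 2
x_4 = 2.7500, f(x_4) = -0.924302, coefficient = 2
x_5 = 3.1250, f(x_5) = -0.999862, coefficient = 2
x_6 = 3.5000, f(x_6) = -0.936457, coefficient = 1

I ≈ (0.375000/2) × -6.850669 = -1.284500
Exact value: -1.299768
Error: 0.015267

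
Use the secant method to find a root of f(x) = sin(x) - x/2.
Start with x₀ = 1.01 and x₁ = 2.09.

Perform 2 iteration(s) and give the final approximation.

f(x) = sin(x) - x/2
x₀ = 1.01, x₁ = 2.09

Secant formula: x_{n+1} = x_n - f(x_n)(x_n - x_{n-1})/(f(x_n) - f(x_{n-1}))

Iteration 1:
  f(1.010000) = 0.341832
  f(2.090000) = -0.176785
  x_2 = 2.090000 - (-0.176785)×(2.090000 - 1.010000)/(-0.176785 - 0.341832)
       = 1.721851
Iteration 2:
  f(2.090000) = -0.176785
  f(1.721851) = 0.127687
  x_3 = 1.721851 - 0.127687×(1.721851 - 2.090000)/(0.127687 - (-0.176785))
       = 1.876242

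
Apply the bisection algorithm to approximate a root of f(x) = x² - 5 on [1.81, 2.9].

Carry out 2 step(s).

f(x) = x² - 5
Initial interval: [1.81, 2.9]

Iteration 1:
  c_1 = (1.810000 + 2.900000)/2 = 2.355000
  f(c_1) = f(2.355000) = 0.546025
  f(a) × f(c) < 0, new interval: [1.810000, 2.355000]
Iteration 2:
  c_2 = (1.810000 + 2.355000)/2 = 2.082500
  f(c_2) = f(2.082500) = -0.663194
  f(a) × f(c) ≥ 0, new interval: [2.082500, 2.355000]

After 2 iteration(s), the approximation is c_2 = 2.082500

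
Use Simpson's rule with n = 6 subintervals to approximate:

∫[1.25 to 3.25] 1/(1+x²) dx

f(x) = 1/(1+x²)
a = 1.25, b = 3.25, n = 6
h = (b - a)/n = 0.333333

Simpson's rule: (h/3)[f(x₀) + 4f(x₁) + 2f(x₂) + ... + f(xₙ)]

x_0 = 1.2500, f(x_0) = 0.390244, coefficient = 1
x_1 = 1.5833, f(x_1) = 0.285149, coefficient = 4
x_2 = 1.9167, f(x_2) = 0.213967, coefficient = 2
x_3 = 2.2500, f(x_3) = 0.164948, coefficient = 4
x_4 = 2.5833, f(x_4) = 0.130317, coefficient = 2
x_5 = 2.9167, f(x_5) = 0.105186, coefficient = 4
x_6 = 3.2500, f(x_6) = 0.086486, coefficient = 1

I ≈ (0.333333/3) × 3.386431 = 0.376270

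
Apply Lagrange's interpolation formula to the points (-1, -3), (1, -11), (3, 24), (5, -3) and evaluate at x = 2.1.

Lagrange interpolation formula:
P(x) = Σ yᵢ × Lᵢ(x)
where Lᵢ(x) = Π_{j≠i} (x - xⱼ)/(xᵢ - xⱼ)

L_0(2.1) = (2.1 - 1)/(-1 - 1) × (2.1 - 3)/(-1 - 3) × (2.1 - 5)/(-1 - 5) = -0.059812
L_1(2.1) = (2.1 - (-1))/(1 - (-1)) × (2.1 - 3)/(1 - 3) × (2.1 - 5)/(1 - 5) = 0.505687
L_2(2.1) = (2.1 - (-1))/(3 - (-1)) × (2.1 - 1)/(3 - 1) × (2.1 - 5)/(3 - 5) = 0.618063
L_3(2.1) = (2.1 - (-1))/(5 - (-1)) × (2.1 - 1)/(5 - 1) × (2.1 - 3)/(5 - 3) = -0.063938

P(2.1) = (-3)×L_0(2.1) + (-11)×L_1(2.1) + 24×L_2(2.1) + (-3)×L_3(2.1)
P(2.1) = 9.642188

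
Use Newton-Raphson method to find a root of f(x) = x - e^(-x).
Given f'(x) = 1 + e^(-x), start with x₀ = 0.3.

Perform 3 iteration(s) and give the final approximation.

f(x) = x - e^(-x)
f'(x) = 1 + e^(-x)
x₀ = 0.3

Newton-Raphson formula: x_{n+1} = x_n - f(x_n)/f'(x_n)

Iteration 1:
  f(0.300000) = -0.440818
  f'(0.300000) = 1.740818
  x_1 = 0.300000 - (-0.440818)/1.740818 = 0.553225
Iteration 2:
  f(0.553225) = -0.021868
  f'(0.553225) = 1.575092
  x_2 = 0.553225 - (-0.021868)/1.575092 = 0.567108
Iteration 3:
  f(0.567108) = -0.000055
  f'(0.567108) = 1.567163
  x_3 = 0.567108 - (-0.000055)/1.567163 = 0.567143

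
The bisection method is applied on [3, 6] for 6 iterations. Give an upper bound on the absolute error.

Bisection error bound: |error| ≤ (b-a)/2^n
|error| ≤ (6 - 3)/2^6 = 3/2^6
|error| ≤ 0.0468750000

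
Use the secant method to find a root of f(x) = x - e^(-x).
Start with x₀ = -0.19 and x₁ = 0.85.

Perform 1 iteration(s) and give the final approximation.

f(x) = x - e^(-x)
x₀ = -0.19, x₁ = 0.85

Secant formula: x_{n+1} = x_n - f(x_n)(x_n - x_{n-1})/(f(x_n) - f(x_{n-1}))

Iteration 1:
  f(-0.190000) = -1.399250
  f(0.850000) = 0.422585
  x_2 = 0.850000 - 0.422585×(0.850000 - (-0.190000))/(0.422585 - (-1.399250))
       = 0.608766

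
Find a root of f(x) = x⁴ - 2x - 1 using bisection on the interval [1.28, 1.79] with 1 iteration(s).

f(x) = x⁴ - 2x - 1
Initial interval: [1.28, 1.79]

Iteration 1:
  c_1 = (1.280000 + 1.790000)/2 = 1.535000
  f(c_1) = f(1.535000) = 1.481796
  f(a) × f(c) < 0, new interval: [1.280000, 1.535000]

After 1 iteration(s), the approximation is c_1 = 1.535000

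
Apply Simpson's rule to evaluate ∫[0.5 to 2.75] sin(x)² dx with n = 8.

f(x) = sin(x)²
a = 0.5, b = 2.75, n = 8
h = (b - a)/n = 0.281250

Simpson's rule: (h/3)[f(x₀) + 4f(x₁) + 2f(x₂) + ... + f(xₙ)]

x_0 = 0.5000, f(x_0) = 0.229849, coefficient = 1
x_1 = 0.7812, f(x_1) = 0.495852, coefficient = 4
x_2 = 1.0625, f(x_2) = 0.763133, coefficient = 2
x_3 = 1.3438, f(x_3) = 0.949330, coefficient = 4
x_4 = 1.6250, f(x_4) = 0.997065, coefficient = 2
x_5 = 1.9062, f(x_5) = 0.891629, coefficient = 4
x_6 = 2.1875, f(x_6) = 0.665512, coefficient = 2
x_7 = 2.4688, f(x_7) = 0.388393, coefficient = 4
x_8 = 2.7500, f(x_8) = 0.145665, coefficient = 1

I ≈ (0.281250/3) × 16.127747 = 1.511976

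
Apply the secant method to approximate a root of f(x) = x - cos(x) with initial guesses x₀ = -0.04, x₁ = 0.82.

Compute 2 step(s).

f(x) = x - cos(x)
x₀ = -0.04, x₁ = 0.82

Secant formula: x_{n+1} = x_n - f(x_n)(x_n - x_{n-1})/(f(x_n) - f(x_{n-1}))

Iteration 1:
  f(-0.040000) = -1.039200
  f(0.820000) = 0.137779
  x_2 = 0.820000 - 0.137779×(0.820000 - (-0.040000))/(0.137779 - (-1.039200))
       = 0.719327
Iteration 2:
  f(0.820000) = 0.137779
  f(0.719327) = -0.032922
  x_3 = 0.719327 - (-0.032922)×(0.719327 - 0.820000)/(-0.032922 - 0.137779)
       = 0.738743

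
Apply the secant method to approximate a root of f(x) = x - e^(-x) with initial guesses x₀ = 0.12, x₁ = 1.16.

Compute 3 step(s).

f(x) = x - e^(-x)
x₀ = 0.12, x₁ = 1.16

Secant formula: x_{n+1} = x_n - f(x_n)(x_n - x_{n-1})/(f(x_n) - f(x_{n-1}))

Iteration 1:
  f(0.120000) = -0.766920
  f(1.160000) = 0.846514
  x_2 = 1.160000 - 0.846514×(1.160000 - 0.120000)/(0.846514 - (-0.766920))
       = 0.614348
Iteration 2:
  f(1.160000) = 0.846514
  f(0.614348) = 0.073354
  x_3 = 0.614348 - 0.073354×(0.614348 - 1.160000)/(0.073354 - 0.846514)
       = 0.562579
Iteration 3:
  f(0.614348) = 0.073354
  f(0.562579) = -0.007159
  x_4 = 0.562579 - (-0.007159)×(0.562579 - 0.614348)/(-0.007159 - 0.073354)
       = 0.567182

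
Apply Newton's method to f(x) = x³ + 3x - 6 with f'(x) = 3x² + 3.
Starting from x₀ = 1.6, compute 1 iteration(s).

f(x) = x³ + 3x - 6
f'(x) = 3x² + 3
x₀ = 1.6

Newton-Raphson formula: x_{n+1} = x_n - f(x_n)/f'(x_n)

Iteration 1:
  f(1.600000) = 2.896000
  f'(1.600000) = 10.680000
  x_1 = 1.600000 - 2.896000/10.680000 = 1.328839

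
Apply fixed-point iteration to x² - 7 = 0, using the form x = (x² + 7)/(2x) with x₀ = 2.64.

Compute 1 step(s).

Equation: x² - 7 = 0
Fixed-point form: x = (x² + 7)/(2x)
x₀ = 2.64

x_1 = g(2.640000) = 2.645758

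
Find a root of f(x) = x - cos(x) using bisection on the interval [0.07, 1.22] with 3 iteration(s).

f(x) = x - cos(x)
Initial interval: [0.07, 1.22]

Iteration 1:
  c_1 = (0.070000 + 1.220000)/2 = 0.645000
  f(c_1) = f(0.645000) = -0.154100
  f(a) × f(c) ≥ 0, new interval: [0.645000, 1.220000]
Iteration 2:
  c_2 = (0.645000 + 1.220000)/2 = 0.932500
  f(c_2) = f(0.932500) = 0.336672
  f(a) × f(c) < 0, new interval: [0.645000, 0.932500]
Iteration 3:
  c_3 = (0.645000 + 0.932500)/2 = 0.788750
  f(c_3) = f(0.788750) = 0.084017
  f(a) × f(c) < 0, new interval: [0.645000, 0.788750]

After 3 iteration(s), the approximation is c_3 = 0.788750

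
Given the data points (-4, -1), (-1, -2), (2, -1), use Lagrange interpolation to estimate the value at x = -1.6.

Lagrange interpolation formula:
P(x) = Σ yᵢ × Lᵢ(x)
where Lᵢ(x) = Π_{j≠i} (x - xⱼ)/(xᵢ - xⱼ)

L_0(-1.6) = (-1.6 - (-1))/(-4 - (-1)) × (-1.6 - 2)/(-4 - 2) = 0.120000
L_1(-1.6) = (-1.6 - (-4))/(-1 - (-4)) × (-1.6 - 2)/(-1 - 2) = 0.960000
L_2(-1.6) = (-1.6 - (-4))/(2 - (-4)) × (-1.6 - (-1))/(2 - (-1)) = -0.080000

P(-1.6) = (-1)×L_0(-1.6) + (-2)×L_1(-1.6) + (-1)×L_2(-1.6)
P(-1.6) = -1.960000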